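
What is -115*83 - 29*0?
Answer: -9545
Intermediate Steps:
-115*83 - 29*0 = -9545 + 0 = -9545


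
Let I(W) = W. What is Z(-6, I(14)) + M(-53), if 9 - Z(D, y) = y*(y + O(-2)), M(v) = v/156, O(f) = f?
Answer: -24857/156 ≈ -159.34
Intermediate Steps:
M(v) = v/156 (M(v) = v*(1/156) = v/156)
Z(D, y) = 9 - y*(-2 + y) (Z(D, y) = 9 - y*(y - 2) = 9 - y*(-2 + y))
Z(-6, I(14)) + M(-53) = (9 - 1*14**2 + 2*14) + (1/156)*(-53) = (9 - 1*196 + 28) - 53/156 = (9 - 196 + 28) - 53/156 = -159 - 53/156 = -24857/156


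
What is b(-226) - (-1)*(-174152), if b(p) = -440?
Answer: -174592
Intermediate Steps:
b(-226) - (-1)*(-174152) = -440 - (-1)*(-174152) = -440 - 1*174152 = -440 - 174152 = -174592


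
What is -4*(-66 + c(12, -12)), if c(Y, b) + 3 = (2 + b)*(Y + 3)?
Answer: 876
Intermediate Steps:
c(Y, b) = -3 + (2 + b)*(3 + Y) (c(Y, b) = -3 + (2 + b)*(Y + 3) = -3 + (2 + b)*(3 + Y))
-4*(-66 + c(12, -12)) = -4*(-66 + (3 + 2*12 + 3*(-12) + 12*(-12))) = -4*(-66 + (3 + 24 - 36 - 144)) = -4*(-66 - 153) = -4*(-219) = 876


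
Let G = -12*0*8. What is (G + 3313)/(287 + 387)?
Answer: 3313/674 ≈ 4.9154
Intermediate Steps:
G = 0 (G = 0*8 = 0)
(G + 3313)/(287 + 387) = (0 + 3313)/(287 + 387) = 3313/674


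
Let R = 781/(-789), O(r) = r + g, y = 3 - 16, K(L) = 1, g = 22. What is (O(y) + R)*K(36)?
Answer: 6320/789 ≈ 8.0101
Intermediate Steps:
y = -13
O(r) = 22 + r (O(r) = r + 22 = 22 + r)
R = -781/789 (R = 781*(-1/789) = -781/789 ≈ -0.98986)
(O(y) + R)*K(36) = ((22 - 13) - 781/789)*1 = (9 - 781/789)*1 = (6320/789)*1 = 6320/789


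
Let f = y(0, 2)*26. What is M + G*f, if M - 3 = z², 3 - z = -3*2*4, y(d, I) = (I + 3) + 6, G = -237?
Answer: -67050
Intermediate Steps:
y(d, I) = 9 + I (y(d, I) = (3 + I) + 6 = 9 + I)
z = 27 (z = 3 - (-3*2)*4 = 3 - (-6)*4 = 3 - 1*(-24) = 3 + 24 = 27)
f = 286 (f = (9 + 2)*26 = 11*26 = 286)
M = 732 (M = 3 + 27² = 3 + 729 = 732)
M + G*f = 732 - 237*286 = 732 - 67782 = -67050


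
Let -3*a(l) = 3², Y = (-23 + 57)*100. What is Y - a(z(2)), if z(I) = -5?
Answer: 3403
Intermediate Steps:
Y = 3400 (Y = 34*100 = 3400)
a(l) = -3 (a(l) = -⅓*3² = -⅓*9 = -3)
Y - a(z(2)) = 3400 - 1*(-3) = 3400 + 3 = 3403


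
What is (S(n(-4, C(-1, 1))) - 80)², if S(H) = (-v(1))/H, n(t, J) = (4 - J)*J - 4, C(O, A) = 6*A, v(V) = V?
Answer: 1635841/256 ≈ 6390.0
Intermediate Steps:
n(t, J) = -4 + J*(4 - J) (n(t, J) = J*(4 - J) - 4 = -4 + J*(4 - J))
S(H) = -1/H (S(H) = (-1*1)/H = -1/H)
(S(n(-4, C(-1, 1))) - 80)² = (-1/(-4 - (6*1)² + 4*(6*1)) - 80)² = (-1/(-4 - 1*6² + 4*6) - 80)² = (-1/(-4 - 1*36 + 24) - 80)² = (-1/(-4 - 36 + 24) - 80)² = (-1/(-16) - 80)² = (-1*(-1/16) - 80)² = (1/16 - 80)² = (-1279/16)² = 1635841/256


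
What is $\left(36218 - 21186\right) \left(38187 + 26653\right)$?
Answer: $974674880$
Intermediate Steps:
$\left(36218 - 21186\right) \left(38187 + 26653\right) = 15032 \cdot 64840 = 974674880$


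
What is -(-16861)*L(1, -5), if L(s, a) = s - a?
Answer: 101166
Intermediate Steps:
-(-16861)*L(1, -5) = -(-16861)*(1 - 1*(-5)) = -(-16861)*(1 + 5) = -(-16861)*6 = -1*(-101166) = 101166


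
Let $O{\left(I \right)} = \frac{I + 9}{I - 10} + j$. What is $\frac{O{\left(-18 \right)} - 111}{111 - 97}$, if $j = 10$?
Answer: $- \frac{2819}{392} \approx -7.1913$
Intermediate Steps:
$O{\left(I \right)} = 10 + \frac{9 + I}{-10 + I}$ ($O{\left(I \right)} = \frac{I + 9}{I - 10} + 10 = \frac{9 + I}{-10 + I} + 10 = 10 + \frac{9 + I}{-10 + I}$)
$\frac{O{\left(-18 \right)} - 111}{111 - 97} = \frac{\frac{-91 + 11 \left(-18\right)}{-10 - 18} - 111}{111 - 97} = \frac{\frac{-91 - 198}{-28} - 111}{14} = \left(\left(- \frac{1}{28}\right) \left(-289\right) - 111\right) \frac{1}{14} = \left(\frac{289}{28} - 111\right) \frac{1}{14} = \left(- \frac{2819}{28}\right) \frac{1}{14} = - \frac{2819}{392}$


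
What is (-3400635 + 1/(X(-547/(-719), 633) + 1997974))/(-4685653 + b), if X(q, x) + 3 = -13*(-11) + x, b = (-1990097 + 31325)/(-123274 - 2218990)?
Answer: 3980097374637698704/5484079260290584035 ≈ 0.72575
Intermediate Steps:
b = 489693/585566 (b = -1958772/(-2342264) = -1958772*(-1/2342264) = 489693/585566 ≈ 0.83627)
X(q, x) = 140 + x (X(q, x) = -3 + (-13*(-11) + x) = -3 + (143 + x) = 140 + x)
(-3400635 + 1/(X(-547/(-719), 633) + 1997974))/(-4685653 + b) = (-3400635 + 1/((140 + 633) + 1997974))/(-4685653 + 489693/585566) = (-3400635 + 1/(773 + 1997974))/(-2743758594905/585566) = (-3400635 + 1/1998747)*(-585566/2743758594905) = -6797009004344/1998747*(-585566/2743758594905) = 3980097374637698704/5484079260290584035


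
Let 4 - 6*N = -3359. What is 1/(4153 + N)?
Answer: 2/9427 ≈ 0.00021216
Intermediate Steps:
N = 1121/2 (N = ⅔ - ⅙*(-3359) = ⅔ + 3359/6 = 1121/2 ≈ 560.50)
1/(4153 + N) = 1/(4153 + 1121/2) = 1/(9427/2) = 2/9427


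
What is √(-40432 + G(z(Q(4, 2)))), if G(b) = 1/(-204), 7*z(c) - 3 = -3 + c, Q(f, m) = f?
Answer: I*√420654579/102 ≈ 201.08*I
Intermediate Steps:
z(c) = c/7 (z(c) = 3/7 + (-3 + c)/7 = 3/7 + (-3/7 + c/7) = c/7)
G(b) = -1/204
√(-40432 + G(z(Q(4, 2)))) = √(-40432 - 1/204) = √(-8248129/204) = I*√420654579/102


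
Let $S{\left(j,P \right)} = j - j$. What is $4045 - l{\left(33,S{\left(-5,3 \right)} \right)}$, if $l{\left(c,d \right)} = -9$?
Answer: $4054$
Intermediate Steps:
$S{\left(j,P \right)} = 0$
$4045 - l{\left(33,S{\left(-5,3 \right)} \right)} = 4045 - -9 = 4045 + 9 = 4054$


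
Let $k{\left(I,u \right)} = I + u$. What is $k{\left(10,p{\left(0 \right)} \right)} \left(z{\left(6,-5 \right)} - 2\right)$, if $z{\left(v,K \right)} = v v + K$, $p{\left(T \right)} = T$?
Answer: $290$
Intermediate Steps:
$z{\left(v,K \right)} = K + v^{2}$ ($z{\left(v,K \right)} = v^{2} + K = K + v^{2}$)
$k{\left(10,p{\left(0 \right)} \right)} \left(z{\left(6,-5 \right)} - 2\right) = \left(10 + 0\right) \left(\left(-5 + 6^{2}\right) - 2\right) = 10 \left(\left(-5 + 36\right) - 2\right) = 10 \left(31 - 2\right) = 10 \cdot 29 = 290$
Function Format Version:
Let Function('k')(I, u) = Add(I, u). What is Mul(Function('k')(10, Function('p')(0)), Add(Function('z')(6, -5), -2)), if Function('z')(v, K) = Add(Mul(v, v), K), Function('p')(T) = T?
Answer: 290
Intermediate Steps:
Function('z')(v, K) = Add(K, Pow(v, 2)) (Function('z')(v, K) = Add(Pow(v, 2), K) = Add(K, Pow(v, 2)))
Mul(Function('k')(10, Function('p')(0)), Add(Function('z')(6, -5), -2)) = Mul(Add(10, 0), Add(Add(-5, Pow(6, 2)), -2)) = Mul(10, Add(Add(-5, 36), -2)) = Mul(10, Add(31, -2)) = Mul(10, 29) = 290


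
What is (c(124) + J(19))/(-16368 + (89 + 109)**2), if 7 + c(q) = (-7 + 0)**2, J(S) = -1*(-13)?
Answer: 5/2076 ≈ 0.0024085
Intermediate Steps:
J(S) = 13
c(q) = 42 (c(q) = -7 + (-7 + 0)**2 = -7 + (-7)**2 = -7 + 49 = 42)
(c(124) + J(19))/(-16368 + (89 + 109)**2) = (42 + 13)/(-16368 + (89 + 109)**2) = 55/(-16368 + 198**2) = 55/(-16368 + 39204) = 55/22836 = 55*(1/22836) = 5/2076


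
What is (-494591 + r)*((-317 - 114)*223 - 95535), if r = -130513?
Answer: 119799931392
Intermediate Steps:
(-494591 + r)*((-317 - 114)*223 - 95535) = (-494591 - 130513)*((-317 - 114)*223 - 95535) = -625104*(-431*223 - 95535) = -625104*(-96113 - 95535) = -625104*(-191648) = 119799931392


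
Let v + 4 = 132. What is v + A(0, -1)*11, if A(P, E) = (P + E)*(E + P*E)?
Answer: 139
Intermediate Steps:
A(P, E) = (E + P)*(E + E*P)
v = 128 (v = -4 + 132 = 128)
v + A(0, -1)*11 = 128 - (-1 + 0 + 0² - 1*0)*11 = 128 - (-1 + 0 + 0 + 0)*11 = 128 - 1*(-1)*11 = 128 + 1*11 = 128 + 11 = 139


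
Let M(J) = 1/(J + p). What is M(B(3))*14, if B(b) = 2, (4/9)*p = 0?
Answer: 7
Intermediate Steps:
p = 0 (p = (9/4)*0 = 0)
M(J) = 1/J (M(J) = 1/(J + 0) = 1/J)
M(B(3))*14 = 14/2 = (1/2)*14 = 7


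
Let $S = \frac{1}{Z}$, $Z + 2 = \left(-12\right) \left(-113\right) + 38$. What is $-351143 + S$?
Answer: $- \frac{488791055}{1392} \approx -3.5114 \cdot 10^{5}$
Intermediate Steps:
$Z = 1392$ ($Z = -2 + \left(\left(-12\right) \left(-113\right) + 38\right) = -2 + \left(1356 + 38\right) = -2 + 1394 = 1392$)
$S = \frac{1}{1392} \approx 0.00071839$
$-351143 + S = -351143 + \frac{1}{1392} = - \frac{488791055}{1392}$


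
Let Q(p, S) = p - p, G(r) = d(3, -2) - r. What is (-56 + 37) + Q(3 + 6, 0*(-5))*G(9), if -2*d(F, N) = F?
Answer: -19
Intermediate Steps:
d(F, N) = -F/2
G(r) = -3/2 - r (G(r) = -½*3 - r = -3/2 - r)
Q(p, S) = 0
(-56 + 37) + Q(3 + 6, 0*(-5))*G(9) = (-56 + 37) + 0*(-3/2 - 1*9) = -19 + 0*(-3/2 - 9) = -19 + 0*(-21/2) = -19 + 0 = -19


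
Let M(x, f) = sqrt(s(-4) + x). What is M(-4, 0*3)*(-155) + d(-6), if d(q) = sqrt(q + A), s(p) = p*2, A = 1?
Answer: I*(sqrt(5) - 310*sqrt(3)) ≈ -534.7*I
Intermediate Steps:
s(p) = 2*p
M(x, f) = sqrt(-8 + x) (M(x, f) = sqrt(2*(-4) + x) = sqrt(-8 + x))
d(q) = sqrt(1 + q) (d(q) = sqrt(q + 1) = sqrt(1 + q))
M(-4, 0*3)*(-155) + d(-6) = sqrt(-8 - 4)*(-155) + sqrt(1 - 6) = sqrt(-12)*(-155) + sqrt(-5) = (2*I*sqrt(3))*(-155) + I*sqrt(5) = -310*I*sqrt(3) + I*sqrt(5) = I*sqrt(5) - 310*I*sqrt(3)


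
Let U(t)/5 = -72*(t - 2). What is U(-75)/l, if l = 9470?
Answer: 2772/947 ≈ 2.9271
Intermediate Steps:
U(t) = 720 - 360*t (U(t) = 5*(-72*(t - 2)) = 5*(-72*(-2 + t)) = 5*(144 - 72*t) = 720 - 360*t)
U(-75)/l = (720 - 360*(-75))/9470 = (720 + 27000)*(1/9470) = 27720*(1/9470) = 2772/947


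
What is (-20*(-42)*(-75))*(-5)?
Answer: 315000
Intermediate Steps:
(-20*(-42)*(-75))*(-5) = (840*(-75))*(-5) = -63000*(-5) = 315000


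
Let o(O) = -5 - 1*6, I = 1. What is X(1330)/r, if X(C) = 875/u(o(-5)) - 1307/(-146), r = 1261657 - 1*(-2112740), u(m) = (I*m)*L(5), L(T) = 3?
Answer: -84619/16257844746 ≈ -5.2048e-6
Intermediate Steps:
o(O) = -11 (o(O) = -5 - 6 = -11)
u(m) = 3*m (u(m) = (1*m)*3 = m*3 = 3*m)
r = 3374397 (r = 1261657 + 2112740 = 3374397)
X(C) = -84619/4818 (X(C) = 875/((3*(-11))) - 1307/(-146) = 875/(-33) - 1307*(-1/146) = 875*(-1/33) + 1307/146 = -875/33 + 1307/146 = -84619/4818)
X(1330)/r = -84619/4818/3374397 = -84619/4818*1/3374397 = -84619/16257844746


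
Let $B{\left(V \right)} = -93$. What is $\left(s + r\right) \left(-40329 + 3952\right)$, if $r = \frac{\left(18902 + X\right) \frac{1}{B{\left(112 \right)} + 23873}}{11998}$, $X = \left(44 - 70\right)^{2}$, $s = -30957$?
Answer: $\frac{160648419978503127}{142656220} \approx 1.1261 \cdot 10^{9}$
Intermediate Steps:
$X = 676$ ($X = \left(-26\right)^{2} = 676$)
$r = \frac{9789}{142656220}$ ($r = \frac{\left(18902 + 676\right) \frac{1}{-93 + 23873}}{11998} = \frac{19578}{23780} \cdot \frac{1}{11998} = 19578 \cdot \frac{1}{23780} \cdot \frac{1}{11998} = \frac{9789}{11890} \cdot \frac{1}{11998} = \frac{9789}{142656220} \approx 6.8619 \cdot 10^{-5}$)
$\left(s + r\right) \left(-40329 + 3952\right) = \left(-30957 + \frac{9789}{142656220}\right) \left(-40329 + 3952\right) = \left(- \frac{4416208592751}{142656220}\right) \left(-36377\right) = \frac{160648419978503127}{142656220}$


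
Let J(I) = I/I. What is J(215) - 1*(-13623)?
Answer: 13624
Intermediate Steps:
J(I) = 1
J(215) - 1*(-13623) = 1 - 1*(-13623) = 1 + 13623 = 13624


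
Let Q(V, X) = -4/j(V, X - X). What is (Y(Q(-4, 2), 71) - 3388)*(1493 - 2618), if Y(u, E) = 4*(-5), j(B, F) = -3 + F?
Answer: 3834000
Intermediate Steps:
Q(V, X) = 4/3 (Q(V, X) = -4/(-3 + (X - X)) = -4/(-3 + 0) = -4/(-3) = -4*(-⅓) = 4/3)
Y(u, E) = -20
(Y(Q(-4, 2), 71) - 3388)*(1493 - 2618) = (-20 - 3388)*(1493 - 2618) = -3408*(-1125) = 3834000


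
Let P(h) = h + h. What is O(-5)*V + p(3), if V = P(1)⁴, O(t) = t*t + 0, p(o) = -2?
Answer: 398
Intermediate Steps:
P(h) = 2*h
O(t) = t² (O(t) = t² + 0 = t²)
V = 16 (V = (2*1)⁴ = 2⁴ = 16)
O(-5)*V + p(3) = (-5)²*16 - 2 = 25*16 - 2 = 400 - 2 = 398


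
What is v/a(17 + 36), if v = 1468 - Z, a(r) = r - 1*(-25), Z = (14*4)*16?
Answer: 22/3 ≈ 7.3333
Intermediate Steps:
Z = 896 (Z = 56*16 = 896)
a(r) = 25 + r (a(r) = r + 25 = 25 + r)
v = 572 (v = 1468 - 1*896 = 1468 - 896 = 572)
v/a(17 + 36) = 572/(25 + (17 + 36)) = 572/(25 + 53) = 572/78 = 572*(1/78) = 22/3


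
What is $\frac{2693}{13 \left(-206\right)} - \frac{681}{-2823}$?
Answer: $- \frac{1926207}{2519998} \approx -0.76437$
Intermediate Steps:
$\frac{2693}{13 \left(-206\right)} - \frac{681}{-2823} = \frac{2693}{-2678} - - \frac{227}{941} = 2693 \left(- \frac{1}{2678}\right) + \frac{227}{941} = - \frac{2693}{2678} + \frac{227}{941} = - \frac{1926207}{2519998}$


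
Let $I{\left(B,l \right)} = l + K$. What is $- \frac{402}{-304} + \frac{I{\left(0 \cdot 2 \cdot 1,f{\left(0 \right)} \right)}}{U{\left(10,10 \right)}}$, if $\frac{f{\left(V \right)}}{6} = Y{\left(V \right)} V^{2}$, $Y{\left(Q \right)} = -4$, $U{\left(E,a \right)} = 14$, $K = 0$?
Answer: $\frac{201}{152} \approx 1.3224$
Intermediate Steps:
$f{\left(V \right)} = - 24 V^{2}$ ($f{\left(V \right)} = 6 \left(- 4 V^{2}\right) = - 24 V^{2}$)
$I{\left(B,l \right)} = l$ ($I{\left(B,l \right)} = l + 0 = l$)
$- \frac{402}{-304} + \frac{I{\left(0 \cdot 2 \cdot 1,f{\left(0 \right)} \right)}}{U{\left(10,10 \right)}} = - \frac{402}{-304} + \frac{\left(-24\right) 0^{2}}{14} = \left(-402\right) \left(- \frac{1}{304}\right) + \left(-24\right) 0 \cdot \frac{1}{14} = \frac{201}{152} + 0 \cdot \frac{1}{14} = \frac{201}{152} + 0 = \frac{201}{152}$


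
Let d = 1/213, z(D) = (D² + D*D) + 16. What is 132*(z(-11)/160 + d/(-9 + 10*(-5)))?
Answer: 17831693/83780 ≈ 212.84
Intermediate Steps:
z(D) = 16 + 2*D² (z(D) = (D² + D²) + 16 = 2*D² + 16 = 16 + 2*D²)
d = 1/213 ≈ 0.0046948
132*(z(-11)/160 + d/(-9 + 10*(-5))) = 132*((16 + 2*(-11)²)/160 + 1/(213*(-9 + 10*(-5)))) = 132*((16 + 2*121)*(1/160) + 1/(213*(-9 - 50))) = 132*((16 + 242)*(1/160) + (1/213)/(-59)) = 132*(258*(1/160) + (1/213)*(-1/59)) = 132*(129/80 - 1/12567) = 132*(1621063/1005360) = 17831693/83780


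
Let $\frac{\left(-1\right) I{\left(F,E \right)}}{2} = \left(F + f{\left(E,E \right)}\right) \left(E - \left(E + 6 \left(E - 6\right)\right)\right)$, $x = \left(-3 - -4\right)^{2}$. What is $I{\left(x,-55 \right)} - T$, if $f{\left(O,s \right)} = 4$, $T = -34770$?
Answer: $31110$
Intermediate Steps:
$x = 1$ ($x = \left(-3 + 4\right)^{2} = 1^{2} = 1$)
$I{\left(F,E \right)} = - 2 \left(4 + F\right) \left(36 - 6 E\right)$ ($I{\left(F,E \right)} = - 2 \left(F + 4\right) \left(E - \left(E + 6 \left(E - 6\right)\right)\right) = - 2 \left(4 + F\right) \left(E - \left(E + 6 \left(-6 + E\right)\right)\right) = - 2 \left(4 + F\right) \left(E - \left(-36 + 7 E\right)\right) = - 2 \left(4 + F\right) \left(36 - 6 E\right)$)
$I{\left(x,-55 \right)} - T = \left(-288 - 72 + 48 \left(-55\right) + 12 \left(-55\right) 1\right) - -34770 = \left(-288 - 72 - 2640 - 660\right) + 34770 = -3660 + 34770 = 31110$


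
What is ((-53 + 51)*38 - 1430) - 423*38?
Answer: -17580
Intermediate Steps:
((-53 + 51)*38 - 1430) - 423*38 = (-2*38 - 1430) - 16074 = (-76 - 1430) - 16074 = -1506 - 16074 = -17580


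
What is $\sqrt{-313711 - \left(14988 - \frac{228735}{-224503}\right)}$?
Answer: $\frac{2 i \sqrt{7829397867181}}{9761} \approx 573.32 i$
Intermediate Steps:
$\sqrt{-313711 - \left(14988 - \frac{228735}{-224503}\right)} = \sqrt{-313711 + \left(-14988 + 228735 \left(- \frac{1}{224503}\right)\right)} = \sqrt{-313711 - \frac{146307813}{9761}} = \sqrt{- \frac{3208440884}{9761}} = \frac{2 i \sqrt{7829397867181}}{9761}$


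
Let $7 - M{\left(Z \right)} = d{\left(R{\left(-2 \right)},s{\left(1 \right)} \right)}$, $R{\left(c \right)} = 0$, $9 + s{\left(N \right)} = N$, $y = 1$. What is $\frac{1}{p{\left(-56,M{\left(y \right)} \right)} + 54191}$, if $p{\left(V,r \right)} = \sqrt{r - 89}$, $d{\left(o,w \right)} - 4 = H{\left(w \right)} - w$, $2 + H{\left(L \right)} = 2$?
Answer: $\frac{1153}{62482225} - \frac{i \sqrt{94}}{2936664575} \approx 1.8453 \cdot 10^{-5} - 3.3015 \cdot 10^{-9} i$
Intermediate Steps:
$s{\left(N \right)} = -9 + N$
$H{\left(L \right)} = 0$ ($H{\left(L \right)} = -2 + 2 = 0$)
$d{\left(o,w \right)} = 4 - w$ ($d{\left(o,w \right)} = 4 + \left(0 - w\right) = 4 - w$)
$M{\left(Z \right)} = -5$ ($M{\left(Z \right)} = 7 - \left(4 - \left(-9 + 1\right)\right) = 7 - \left(4 - -8\right) = 7 - \left(4 + 8\right) = 7 - 12 = -5$)
$p{\left(V,r \right)} = \sqrt{-89 + r}$
$\frac{1}{p{\left(-56,M{\left(y \right)} \right)} + 54191} = \frac{1}{\sqrt{-89 - 5} + 54191} = \frac{1}{\sqrt{-94} + 54191} = \frac{1}{i \sqrt{94} + 54191} = \frac{1}{54191 + i \sqrt{94}}$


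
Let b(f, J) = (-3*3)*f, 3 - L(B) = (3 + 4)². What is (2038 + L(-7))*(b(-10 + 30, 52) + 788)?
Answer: 1211136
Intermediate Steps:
L(B) = -46 (L(B) = 3 - (3 + 4)² = 3 - 1*7² = 3 - 1*49 = 3 - 49 = -46)
b(f, J) = -9*f
(2038 + L(-7))*(b(-10 + 30, 52) + 788) = (2038 - 46)*(-9*(-10 + 30) + 788) = 1992*(-9*20 + 788) = 1992*(-180 + 788) = 1992*608 = 1211136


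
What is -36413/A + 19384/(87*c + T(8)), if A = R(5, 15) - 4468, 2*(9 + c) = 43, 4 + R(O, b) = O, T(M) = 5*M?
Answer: 255287971/10073085 ≈ 25.344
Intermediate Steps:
R(O, b) = -4 + O
c = 25/2 (c = -9 + (½)*43 = -9 + 43/2 = 25/2 ≈ 12.500)
A = -4467 (A = (-4 + 5) - 4468 = 1 - 4468 = -4467)
-36413/A + 19384/(87*c + T(8)) = -36413/(-4467) + 19384/(87*(25/2) + 5*8) = -36413*(-1/4467) + 19384/(2175/2 + 40) = 36413/4467 + 19384/(2255/2) = 36413/4467 + 19384*(2/2255) = 36413/4467 + 38768/2255 = 255287971/10073085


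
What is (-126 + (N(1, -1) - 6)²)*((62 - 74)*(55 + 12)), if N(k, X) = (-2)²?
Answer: 98088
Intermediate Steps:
N(k, X) = 4
(-126 + (N(1, -1) - 6)²)*((62 - 74)*(55 + 12)) = (-126 + (4 - 6)²)*((62 - 74)*(55 + 12)) = (-126 + (-2)²)*(-12*67) = (-126 + 4)*(-804) = -122*(-804) = 98088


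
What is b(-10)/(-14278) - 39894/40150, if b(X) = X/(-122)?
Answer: -1579372691/1589498350 ≈ -0.99363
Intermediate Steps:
b(X) = -X/122 (b(X) = X*(-1/122) = -X/122)
b(-10)/(-14278) - 39894/40150 = -1/122*(-10)/(-14278) - 39894/40150 = (5/61)*(-1/14278) - 39894*1/40150 = -5/870958 - 19947/20075 = -1579372691/1589498350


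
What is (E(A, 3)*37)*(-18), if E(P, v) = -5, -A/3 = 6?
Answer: 3330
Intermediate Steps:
A = -18 (A = -3*6 = -18)
(E(A, 3)*37)*(-18) = -5*37*(-18) = -185*(-18) = 3330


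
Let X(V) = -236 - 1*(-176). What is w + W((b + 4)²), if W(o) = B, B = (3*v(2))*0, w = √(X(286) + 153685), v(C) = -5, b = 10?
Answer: 5*√6145 ≈ 391.95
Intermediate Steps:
X(V) = -60 (X(V) = -236 + 176 = -60)
w = 5*√6145 (w = √(-60 + 153685) = √153625 = 5*√6145 ≈ 391.95)
B = 0 (B = (3*(-5))*0 = -15*0 = 0)
W(o) = 0
w + W((b + 4)²) = 5*√6145 + 0 = 5*√6145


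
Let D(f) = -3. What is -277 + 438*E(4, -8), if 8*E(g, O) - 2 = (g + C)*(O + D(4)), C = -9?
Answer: 11375/4 ≈ 2843.8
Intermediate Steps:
E(g, O) = ¼ + (-9 + g)*(-3 + O)/8 (E(g, O) = ¼ + ((g - 9)*(O - 3))/8 = ¼ + ((-9 + g)*(-3 + O))/8 = ¼ + (-9 + g)*(-3 + O)/8)
-277 + 438*E(4, -8) = -277 + 438*(29/8 - 9/8*(-8) - 3/8*4 + (⅛)*(-8)*4) = -277 + 438*(29/8 + 9 - 3/2 - 4) = -277 + 438*(57/8) = -277 + 12483/4 = 11375/4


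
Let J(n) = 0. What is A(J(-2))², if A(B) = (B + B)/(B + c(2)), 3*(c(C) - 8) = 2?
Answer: 0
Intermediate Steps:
c(C) = 26/3 (c(C) = 8 + (⅓)*2 = 8 + ⅔ = 26/3)
A(B) = 2*B/(26/3 + B) (A(B) = (B + B)/(B + 26/3) = (2*B)/(26/3 + B) = 2*B/(26/3 + B))
A(J(-2))² = (6*0/(26 + 3*0))² = (6*0/(26 + 0))² = (6*0/26)² = (6*0*(1/26))² = 0² = 0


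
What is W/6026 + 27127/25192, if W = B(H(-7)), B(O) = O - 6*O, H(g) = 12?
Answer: 80977891/75903496 ≈ 1.0669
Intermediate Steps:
B(O) = -5*O
W = -60 (W = -5*12 = -60)
W/6026 + 27127/25192 = -60/6026 + 27127/25192 = -60*1/6026 + 27127*(1/25192) = -30/3013 + 27127/25192 = 80977891/75903496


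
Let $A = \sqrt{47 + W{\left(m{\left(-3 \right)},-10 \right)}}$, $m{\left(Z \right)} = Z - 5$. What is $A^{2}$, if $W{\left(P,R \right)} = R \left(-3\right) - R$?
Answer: $87$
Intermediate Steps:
$m{\left(Z \right)} = -5 + Z$
$W{\left(P,R \right)} = - 4 R$ ($W{\left(P,R \right)} = - 3 R - R = - 4 R$)
$A = \sqrt{87}$ ($A = \sqrt{47 - -40} = \sqrt{47 + 40} = \sqrt{87} \approx 9.3274$)
$A^{2} = \left(\sqrt{87}\right)^{2} = 87$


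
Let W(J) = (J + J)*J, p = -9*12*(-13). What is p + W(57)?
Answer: 7902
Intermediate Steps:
p = 1404 (p = -108*(-13) = 1404)
W(J) = 2*J² (W(J) = (2*J)*J = 2*J²)
p + W(57) = 1404 + 2*57² = 1404 + 2*3249 = 1404 + 6498 = 7902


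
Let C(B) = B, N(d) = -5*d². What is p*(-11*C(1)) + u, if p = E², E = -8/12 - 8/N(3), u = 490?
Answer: 986926/2025 ≈ 487.37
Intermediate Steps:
E = -22/45 (E = -8/12 - 8/((-5*3²)) = -8*1/12 - 8/((-5*9)) = -⅔ - 8/(-45) = -⅔ - 8*(-1/45) = -⅔ + 8/45 = -22/45 ≈ -0.48889)
p = 484/2025 (p = (-22/45)² = 484/2025 ≈ 0.23901)
p*(-11*C(1)) + u = 484*(-11*1)/2025 + 490 = (484/2025)*(-11) + 490 = -5324/2025 + 490 = 986926/2025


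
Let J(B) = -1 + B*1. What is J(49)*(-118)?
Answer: -5664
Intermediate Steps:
J(B) = -1 + B
J(49)*(-118) = (-1 + 49)*(-118) = 48*(-118) = -5664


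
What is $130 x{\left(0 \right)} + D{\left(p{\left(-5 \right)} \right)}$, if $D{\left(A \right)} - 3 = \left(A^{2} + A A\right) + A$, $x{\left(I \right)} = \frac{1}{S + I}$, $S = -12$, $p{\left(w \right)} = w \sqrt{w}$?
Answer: $- \frac{1547}{6} - 5 i \sqrt{5} \approx -257.83 - 11.18 i$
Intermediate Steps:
$p{\left(w \right)} = w^{\frac{3}{2}}$
$x{\left(I \right)} = \frac{1}{-12 + I}$
$D{\left(A \right)} = 3 + A + 2 A^{2}$ ($D{\left(A \right)} = 3 + \left(\left(A^{2} + A A\right) + A\right) = 3 + \left(\left(A^{2} + A^{2}\right) + A\right) = 3 + \left(2 A^{2} + A\right) = 3 + \left(A + 2 A^{2}\right) = 3 + A + 2 A^{2}$)
$130 x{\left(0 \right)} + D{\left(p{\left(-5 \right)} \right)} = \frac{130}{-12 + 0} + \left(3 + \left(-5\right)^{\frac{3}{2}} + 2 \left(\left(-5\right)^{\frac{3}{2}}\right)^{2}\right) = \frac{130}{-12} + \left(3 - 5 i \sqrt{5} + 2 \left(- 5 i \sqrt{5}\right)^{2}\right) = 130 \left(- \frac{1}{12}\right) + \left(3 - 5 i \sqrt{5} + 2 \left(-125\right)\right) = - \frac{65}{6} - \left(247 + 5 i \sqrt{5}\right) = - \frac{1547}{6} - 5 i \sqrt{5}$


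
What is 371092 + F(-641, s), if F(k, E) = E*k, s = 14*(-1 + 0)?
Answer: 380066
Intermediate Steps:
s = -14 (s = 14*(-1) = -14)
371092 + F(-641, s) = 371092 - 14*(-641) = 371092 + 8974 = 380066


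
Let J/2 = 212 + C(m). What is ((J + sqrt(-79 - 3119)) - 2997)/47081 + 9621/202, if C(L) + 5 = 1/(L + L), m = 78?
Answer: 8822668483/185452059 + I*sqrt(3198)/47081 ≈ 47.574 + 0.0012011*I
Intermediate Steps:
C(L) = -5 + 1/(2*L) (C(L) = -5 + 1/(L + L) = -5 + 1/(2*L))
J = 32293/78 (J = 2*(212 + (-5 + (1/2)/78)) = 2*(212 + (-5 + (1/2)*(1/78))) = 2*(212 + (-5 + 1/156)) = 2*(212 - 779/156) = 2*(32293/156) = 32293/78 ≈ 414.01)
((J + sqrt(-79 - 3119)) - 2997)/47081 + 9621/202 = ((32293/78 + sqrt(-79 - 3119)) - 2997)/47081 + 9621/202 = ((32293/78 + sqrt(-3198)) - 2997)*(1/47081) + 9621*(1/202) = ((32293/78 + I*sqrt(3198)) - 2997)*(1/47081) + 9621/202 = (-201473/78 + I*sqrt(3198))*(1/47081) + 9621/202 = (-201473/3672318 + I*sqrt(3198)/47081) + 9621/202 = 8822668483/185452059 + I*sqrt(3198)/47081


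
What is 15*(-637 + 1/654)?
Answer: -2082985/218 ≈ -9555.0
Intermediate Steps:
15*(-637 + 1/654) = 15*(-416597/654) = -2082985/218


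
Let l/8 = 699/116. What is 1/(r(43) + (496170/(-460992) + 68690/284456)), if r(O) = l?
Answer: 79225547296/3753077829457 ≈ 0.021109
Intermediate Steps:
l = 1398/29 (l = 8*(699/116) = 1398/29 ≈ 48.207)
r(O) = 1398/29
1/(r(43) + (496170/(-460992) + 68690/284456)) = 1/(1398/29 + (496170/(-460992) + 68690/284456)) = 1/(1398/29 + (496170*(-1/460992) + 68690*(1/284456))) = 1/(1398/29 + (-82695/76832 + 34345/142228)) = 1/(1398/29 - 2280687355/2731915424) = 1/(3753077829457/79225547296) = 79225547296/3753077829457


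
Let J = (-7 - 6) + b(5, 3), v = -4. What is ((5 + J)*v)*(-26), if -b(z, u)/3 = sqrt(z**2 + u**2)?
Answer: -832 - 312*sqrt(34) ≈ -2651.3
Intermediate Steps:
b(z, u) = -3*sqrt(u**2 + z**2) (b(z, u) = -3*sqrt(z**2 + u**2) = -3*sqrt(u**2 + z**2))
J = -13 - 3*sqrt(34) (J = (-7 - 6) - 3*sqrt(3**2 + 5**2) = -13 - 3*sqrt(9 + 25) = -13 - 3*sqrt(34) ≈ -30.493)
((5 + J)*v)*(-26) = ((5 + (-13 - 3*sqrt(34)))*(-4))*(-26) = ((-8 - 3*sqrt(34))*(-4))*(-26) = (32 + 12*sqrt(34))*(-26) = -832 - 312*sqrt(34)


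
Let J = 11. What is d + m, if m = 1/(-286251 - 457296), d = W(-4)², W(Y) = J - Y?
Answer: 167298074/743547 ≈ 225.00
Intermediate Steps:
W(Y) = 11 - Y
d = 225 (d = (11 - 1*(-4))² = (11 + 4)² = 15² = 225)
m = -1/743547 (m = 1/(-743547) = -1/743547 ≈ -1.3449e-6)
d + m = 225 - 1/743547 = 167298074/743547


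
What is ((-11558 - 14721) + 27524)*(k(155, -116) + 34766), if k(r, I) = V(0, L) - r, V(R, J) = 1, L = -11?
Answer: 43091940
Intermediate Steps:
k(r, I) = 1 - r
((-11558 - 14721) + 27524)*(k(155, -116) + 34766) = ((-11558 - 14721) + 27524)*((1 - 1*155) + 34766) = (-26279 + 27524)*((1 - 155) + 34766) = 1245*(-154 + 34766) = 1245*34612 = 43091940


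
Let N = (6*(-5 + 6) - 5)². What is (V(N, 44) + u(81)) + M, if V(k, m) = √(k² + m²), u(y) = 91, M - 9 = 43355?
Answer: 43455 + √1937 ≈ 43499.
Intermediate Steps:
M = 43364 (M = 9 + 43355 = 43364)
N = 1 (N = (6*1 - 5)² = (6 - 5)² = 1² = 1)
(V(N, 44) + u(81)) + M = (√(1² + 44²) + 91) + 43364 = (√(1 + 1936) + 91) + 43364 = (√1937 + 91) + 43364 = (91 + √1937) + 43364 = 43455 + √1937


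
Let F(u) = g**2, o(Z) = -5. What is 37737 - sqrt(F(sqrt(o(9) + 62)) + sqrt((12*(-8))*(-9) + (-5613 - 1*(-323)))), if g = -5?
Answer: 37737 - sqrt(25 + I*sqrt(4426)) ≈ 37730.0 - 4.7995*I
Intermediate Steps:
F(u) = 25 (F(u) = (-5)**2 = 25)
37737 - sqrt(F(sqrt(o(9) + 62)) + sqrt((12*(-8))*(-9) + (-5613 - 1*(-323)))) = 37737 - sqrt(25 + sqrt((12*(-8))*(-9) + (-5613 - 1*(-323)))) = 37737 - sqrt(25 + sqrt(-96*(-9) + (-5613 + 323))) = 37737 - sqrt(25 + sqrt(864 - 5290)) = 37737 - sqrt(25 + sqrt(-4426)) = 37737 - sqrt(25 + I*sqrt(4426))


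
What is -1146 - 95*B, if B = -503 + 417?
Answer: 7024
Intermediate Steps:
B = -86
-1146 - 95*B = -1146 - 95*(-86) = -1146 + 8170 = 7024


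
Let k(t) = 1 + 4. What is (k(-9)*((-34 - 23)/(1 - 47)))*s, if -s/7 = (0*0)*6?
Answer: 0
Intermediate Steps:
k(t) = 5
s = 0 (s = -7*0*0*6 = -0*6 = -7*0 = 0)
(k(-9)*((-34 - 23)/(1 - 47)))*s = (5*((-34 - 23)/(1 - 47)))*0 = (5*(-57/(-46)))*0 = (5*(-57*(-1/46)))*0 = (5*(57/46))*0 = (285/46)*0 = 0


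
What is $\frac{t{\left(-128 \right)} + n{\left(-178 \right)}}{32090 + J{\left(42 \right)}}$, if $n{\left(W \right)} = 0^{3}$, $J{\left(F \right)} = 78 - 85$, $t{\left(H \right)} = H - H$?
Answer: $0$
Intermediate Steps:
$t{\left(H \right)} = 0$
$J{\left(F \right)} = -7$
$n{\left(W \right)} = 0$
$\frac{t{\left(-128 \right)} + n{\left(-178 \right)}}{32090 + J{\left(42 \right)}} = \frac{0 + 0}{32090 - 7} = \frac{0}{32083} = 0 \cdot \frac{1}{32083} = 0$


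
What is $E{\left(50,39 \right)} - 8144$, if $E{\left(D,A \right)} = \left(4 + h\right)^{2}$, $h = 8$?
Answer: $-8000$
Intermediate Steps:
$E{\left(D,A \right)} = 144$ ($E{\left(D,A \right)} = \left(4 + 8\right)^{2} = 12^{2} = 144$)
$E{\left(50,39 \right)} - 8144 = 144 - 8144 = -8000$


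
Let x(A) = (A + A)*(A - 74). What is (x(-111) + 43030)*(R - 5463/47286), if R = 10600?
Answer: 2341839895650/2627 ≈ 8.9145e+8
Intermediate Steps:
x(A) = 2*A*(-74 + A) (x(A) = (2*A)*(-74 + A) = 2*A*(-74 + A))
(x(-111) + 43030)*(R - 5463/47286) = (2*(-111)*(-74 - 111) + 43030)*(10600 - 5463/47286) = (2*(-111)*(-185) + 43030)*(10600 - 5463*1/47286) = (41070 + 43030)*(10600 - 607/5254) = 84100*(55691793/5254) = 2341839895650/2627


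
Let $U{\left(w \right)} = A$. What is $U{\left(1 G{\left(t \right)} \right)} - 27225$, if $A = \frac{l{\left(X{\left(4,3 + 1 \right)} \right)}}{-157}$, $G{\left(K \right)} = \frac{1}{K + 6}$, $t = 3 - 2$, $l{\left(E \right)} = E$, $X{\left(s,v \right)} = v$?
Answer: $- \frac{4274329}{157} \approx -27225.0$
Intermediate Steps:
$t = 1$
$G{\left(K \right)} = \frac{1}{6 + K}$
$A = - \frac{4}{157}$ ($A = \frac{3 + 1}{-157} = 4 \left(- \frac{1}{157}\right) = - \frac{4}{157} \approx -0.025478$)
$U{\left(w \right)} = - \frac{4}{157}$
$U{\left(1 G{\left(t \right)} \right)} - 27225 = - \frac{4}{157} - 27225 = - \frac{4274329}{157}$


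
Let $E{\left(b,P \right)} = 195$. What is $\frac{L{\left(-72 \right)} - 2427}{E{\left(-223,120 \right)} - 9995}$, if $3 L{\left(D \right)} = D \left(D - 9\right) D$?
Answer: $\frac{28479}{1960} \approx 14.53$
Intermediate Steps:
$L{\left(D \right)} = \frac{D^{2} \left(-9 + D\right)}{3}$ ($L{\left(D \right)} = \frac{D \left(D - 9\right) D}{3} = \frac{D \left(-9 + D\right) D}{3} = \frac{D^{2} \left(-9 + D\right)}{3}$)
$\frac{L{\left(-72 \right)} - 2427}{E{\left(-223,120 \right)} - 9995} = \frac{\frac{\left(-72\right)^{2} \left(-9 - 72\right)}{3} - 2427}{195 - 9995} = \frac{\frac{1}{3} \cdot 5184 \left(-81\right) - 2427}{-9800} = \left(-139968 - 2427\right) \left(- \frac{1}{9800}\right) = \left(-142395\right) \left(- \frac{1}{9800}\right) = \frac{28479}{1960}$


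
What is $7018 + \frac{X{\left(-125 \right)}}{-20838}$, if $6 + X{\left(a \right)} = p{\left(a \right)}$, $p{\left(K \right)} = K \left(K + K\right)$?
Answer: $\frac{73104920}{10419} \approx 7016.5$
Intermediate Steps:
$p{\left(K \right)} = 2 K^{2}$ ($p{\left(K \right)} = K 2 K = 2 K^{2}$)
$X{\left(a \right)} = -6 + 2 a^{2}$
$7018 + \frac{X{\left(-125 \right)}}{-20838} = 7018 + \frac{-6 + 2 \left(-125\right)^{2}}{-20838} = 7018 + \left(-6 + 2 \cdot 15625\right) \left(- \frac{1}{20838}\right) = 7018 + \left(-6 + 31250\right) \left(- \frac{1}{20838}\right) = 7018 + 31244 \left(- \frac{1}{20838}\right) = 7018 - \frac{15622}{10419} = \frac{73104920}{10419}$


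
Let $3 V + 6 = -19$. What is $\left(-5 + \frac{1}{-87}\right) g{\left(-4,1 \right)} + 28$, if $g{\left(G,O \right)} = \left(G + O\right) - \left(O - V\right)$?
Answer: $\frac{23440}{261} \approx 89.808$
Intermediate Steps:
$V = - \frac{25}{3}$ ($V = -2 + \frac{1}{3} \left(-19\right) = -2 - \frac{19}{3} = - \frac{25}{3} \approx -8.3333$)
$g{\left(G,O \right)} = - \frac{25}{3} + G$ ($g{\left(G,O \right)} = \left(G + O\right) - \left(\frac{25}{3} + O\right) = - \frac{25}{3} + G$)
$\left(-5 + \frac{1}{-87}\right) g{\left(-4,1 \right)} + 28 = \left(-5 + \frac{1}{-87}\right) \left(- \frac{25}{3} - 4\right) + 28 = \left(-5 - \frac{1}{87}\right) \left(- \frac{37}{3}\right) + 28 = \left(- \frac{436}{87}\right) \left(- \frac{37}{3}\right) + 28 = \frac{16132}{261} + 28 = \frac{23440}{261}$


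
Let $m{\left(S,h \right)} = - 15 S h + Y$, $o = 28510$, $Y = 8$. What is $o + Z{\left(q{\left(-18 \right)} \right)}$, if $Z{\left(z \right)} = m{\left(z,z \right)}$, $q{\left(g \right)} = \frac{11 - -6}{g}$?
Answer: $\frac{3078499}{108} \approx 28505.0$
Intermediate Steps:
$q{\left(g \right)} = \frac{17}{g}$ ($q{\left(g \right)} = \frac{11 + 6}{g} = \frac{17}{g}$)
$m{\left(S,h \right)} = 8 - 15 S h$ ($m{\left(S,h \right)} = - 15 S h + 8 = 8 - 15 S h$)
$Z{\left(z \right)} = 8 - 15 z^{2}$ ($Z{\left(z \right)} = 8 - 15 z z = 8 - 15 z^{2}$)
$o + Z{\left(q{\left(-18 \right)} \right)} = 28510 + \left(8 - 15 \left(\frac{17}{-18}\right)^{2}\right) = 28510 + \left(8 - 15 \left(17 \left(- \frac{1}{18}\right)\right)^{2}\right) = 28510 + \left(8 - 15 \left(- \frac{17}{18}\right)^{2}\right) = 28510 + \left(8 - \frac{1445}{108}\right) = 28510 - \frac{581}{108} = \frac{3078499}{108}$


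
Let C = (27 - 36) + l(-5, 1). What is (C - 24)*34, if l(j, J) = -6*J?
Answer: -1326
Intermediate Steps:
C = -15 (C = (27 - 36) - 6*1 = -9 - 6 = -15)
(C - 24)*34 = (-15 - 24)*34 = -39*34 = -1326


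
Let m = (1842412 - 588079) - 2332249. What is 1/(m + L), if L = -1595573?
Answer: -1/2673489 ≈ -3.7404e-7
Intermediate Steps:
m = -1077916 (m = 1254333 - 2332249 = -1077916)
1/(m + L) = 1/(-1077916 - 1595573) = 1/(-2673489) = -1/2673489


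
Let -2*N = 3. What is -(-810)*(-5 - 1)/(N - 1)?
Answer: 1944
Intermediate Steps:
N = -3/2 (N = -1/2*3 = -3/2 ≈ -1.5000)
-(-810)*(-5 - 1)/(N - 1) = -(-810)*(-5 - 1)/(-3/2 - 1) = -(-810)*(-6/(-5/2)) = -(-810)*(-6*(-2/5)) = -(-810)*12/5 = -270*(-36/5) = 1944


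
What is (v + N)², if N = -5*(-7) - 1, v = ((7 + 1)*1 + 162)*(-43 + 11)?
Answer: 29224836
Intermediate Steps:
v = -5440 (v = (8*1 + 162)*(-32) = (8 + 162)*(-32) = 170*(-32) = -5440)
N = 34 (N = 35 - 1 = 34)
(v + N)² = (-5440 + 34)² = (-5406)² = 29224836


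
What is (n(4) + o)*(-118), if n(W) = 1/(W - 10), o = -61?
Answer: 21653/3 ≈ 7217.7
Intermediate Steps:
n(W) = 1/(-10 + W)
(n(4) + o)*(-118) = (1/(-10 + 4) - 61)*(-118) = (1/(-6) - 61)*(-118) = (-1/6 - 61)*(-118) = -367/6*(-118) = 21653/3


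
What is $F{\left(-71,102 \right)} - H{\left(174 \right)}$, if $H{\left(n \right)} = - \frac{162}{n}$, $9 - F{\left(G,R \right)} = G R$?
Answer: $\frac{210306}{29} \approx 7251.9$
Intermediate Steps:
$F{\left(G,R \right)} = 9 - G R$
$F{\left(-71,102 \right)} - H{\left(174 \right)} = \left(9 - \left(-71\right) 102\right) - - \frac{162}{174} = \left(9 + 7242\right) - \left(-162\right) \frac{1}{174} = 7251 - - \frac{27}{29} = 7251 + \frac{27}{29} = \frac{210306}{29}$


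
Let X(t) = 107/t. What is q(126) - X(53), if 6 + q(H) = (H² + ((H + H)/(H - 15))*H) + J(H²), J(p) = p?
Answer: 62810899/1961 ≈ 32030.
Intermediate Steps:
q(H) = -6 + 2*H² + 2*H²/(-15 + H) (q(H) = -6 + ((H² + ((H + H)/(H - 15))*H) + H²) = -6 + ((H² + ((2*H)/(-15 + H))*H) + H²) = -6 + ((H² + (2*H/(-15 + H))*H) + H²) = -6 + ((H² + 2*H²/(-15 + H)) + H²) = -6 + (2*H² + 2*H²/(-15 + H)) = -6 + 2*H² + 2*H²/(-15 + H))
q(126) - X(53) = 2*(45 + 126³ - 14*126² - 3*126)/(-15 + 126) - 107/53 = 2*(45 + 2000376 - 14*15876 - 378)/111 - 107/53 = 2*(1/111)*(45 + 2000376 - 222264 - 378) - 1*107/53 = 2*(1/111)*1777779 - 107/53 = 1185186/37 - 107/53 = 62810899/1961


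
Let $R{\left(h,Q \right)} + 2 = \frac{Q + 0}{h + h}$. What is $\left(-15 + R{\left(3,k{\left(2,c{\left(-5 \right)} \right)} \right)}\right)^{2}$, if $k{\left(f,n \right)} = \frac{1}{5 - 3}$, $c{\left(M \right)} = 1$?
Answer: $\frac{41209}{144} \approx 286.17$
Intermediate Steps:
$k{\left(f,n \right)} = \frac{1}{2}$
$R{\left(h,Q \right)} = -2 + \frac{Q}{2 h}$ ($R{\left(h,Q \right)} = -2 + \frac{Q + 0}{h + h} = -2 + \frac{Q}{2 h}$)
$\left(-15 + R{\left(3,k{\left(2,c{\left(-5 \right)} \right)} \right)}\right)^{2} = \left(-15 - \left(2 - \frac{1}{4 \cdot 3}\right)\right)^{2} = \left(-15 - \left(2 - \frac{1}{12}\right)\right)^{2} = \left(-15 + \left(-2 + \frac{1}{12}\right)\right)^{2} = \left(-15 - \frac{23}{12}\right)^{2} = \left(- \frac{203}{12}\right)^{2} = \frac{41209}{144}$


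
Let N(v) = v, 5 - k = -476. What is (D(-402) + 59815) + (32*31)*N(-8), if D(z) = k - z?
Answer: 52762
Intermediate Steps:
k = 481 (k = 5 - 1*(-476) = 5 + 476 = 481)
D(z) = 481 - z
(D(-402) + 59815) + (32*31)*N(-8) = ((481 - 1*(-402)) + 59815) + (32*31)*(-8) = ((481 + 402) + 59815) + 992*(-8) = (883 + 59815) - 7936 = 60698 - 7936 = 52762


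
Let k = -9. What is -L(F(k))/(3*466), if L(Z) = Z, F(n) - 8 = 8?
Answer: -8/699 ≈ -0.011445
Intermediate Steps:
F(n) = 16 (F(n) = 8 + 8 = 16)
-L(F(k))/(3*466) = -16/(3*466) = -16/1398 = -1*8/699 = -8/699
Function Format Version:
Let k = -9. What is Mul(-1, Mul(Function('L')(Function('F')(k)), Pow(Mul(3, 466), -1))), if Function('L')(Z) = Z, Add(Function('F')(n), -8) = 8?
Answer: Rational(-8, 699) ≈ -0.011445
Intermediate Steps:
Function('F')(n) = 16 (Function('F')(n) = Add(8, 8) = 16)
Mul(-1, Mul(Function('L')(Function('F')(k)), Pow(Mul(3, 466), -1))) = Mul(-1, Mul(16, Pow(Mul(3, 466), -1))) = Mul(-1, Mul(16, Pow(1398, -1))) = Mul(-1, Mul(16, Rational(1, 1398))) = Mul(-1, Rational(8, 699)) = Rational(-8, 699)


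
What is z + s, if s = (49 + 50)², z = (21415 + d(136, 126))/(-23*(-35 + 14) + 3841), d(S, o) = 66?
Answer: 42401005/4324 ≈ 9806.0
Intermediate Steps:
z = 21481/4324 (z = (21415 + 66)/(-23*(-35 + 14) + 3841) = 21481/(-23*(-21) + 3841) = 21481/(483 + 3841) = 21481/4324 ≈ 4.9679)
s = 9801 (s = 99² = 9801)
z + s = 21481/4324 + 9801 = 42401005/4324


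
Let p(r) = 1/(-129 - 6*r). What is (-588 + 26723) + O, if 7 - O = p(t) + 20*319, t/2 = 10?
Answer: 4920739/249 ≈ 19762.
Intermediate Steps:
t = 20 (t = 2*10 = 20)
O = -1586876/249 (O = 7 - (-1/(129 + 6*20) + 20*319) = 7 - (-1/(129 + 120) + 6380) = 7 - (-1/249 + 6380) = 7 - 1*1588619/249 = 7 - 1588619/249 = -1586876/249 ≈ -6373.0)
(-588 + 26723) + O = (-588 + 26723) - 1586876/249 = 26135 - 1586876/249 = 4920739/249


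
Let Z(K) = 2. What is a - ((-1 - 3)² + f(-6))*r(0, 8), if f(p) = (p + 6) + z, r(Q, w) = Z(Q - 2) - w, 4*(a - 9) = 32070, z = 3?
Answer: 16281/2 ≈ 8140.5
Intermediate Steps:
a = 16053/2 (a = 9 + (¼)*32070 = 9 + 16035/2 = 16053/2 ≈ 8026.5)
r(Q, w) = 2 - w
f(p) = 9 + p (f(p) = (p + 6) + 3 = (6 + p) + 3 = 9 + p)
a - ((-1 - 3)² + f(-6))*r(0, 8) = 16053/2 - ((-1 - 3)² + (9 - 6))*(2 - 1*8) = 16053/2 - ((-4)² + 3)*(2 - 8) = 16053/2 - (16 + 3)*(-6) = 16053/2 - 19*(-6) = 16053/2 - 1*(-114) = 16053/2 + 114 = 16281/2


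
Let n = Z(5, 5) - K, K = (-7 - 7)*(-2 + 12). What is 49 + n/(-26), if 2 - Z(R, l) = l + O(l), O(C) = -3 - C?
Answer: 1129/26 ≈ 43.423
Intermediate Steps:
Z(R, l) = 5 (Z(R, l) = 2 - (l + (-3 - l)) = 2 - 1*(-3) = 2 + 3 = 5)
K = -140 (K = -14*10 = -140)
n = 145 (n = 5 - 1*(-140) = 5 + 140 = 145)
49 + n/(-26) = 49 + 145/(-26) = 49 + 145*(-1/26) = 49 - 145/26 = 1129/26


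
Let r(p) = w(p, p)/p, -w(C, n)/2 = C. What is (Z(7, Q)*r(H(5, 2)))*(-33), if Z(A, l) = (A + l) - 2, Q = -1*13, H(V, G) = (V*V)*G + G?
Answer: -528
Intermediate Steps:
w(C, n) = -2*C
H(V, G) = G + G*V² (H(V, G) = V²*G + G = G*V² + G = G + G*V²)
Q = -13
r(p) = -2 (r(p) = (-2*p)/p = -2)
Z(A, l) = -2 + A + l
(Z(7, Q)*r(H(5, 2)))*(-33) = ((-2 + 7 - 13)*(-2))*(-33) = -8*(-2)*(-33) = 16*(-33) = -528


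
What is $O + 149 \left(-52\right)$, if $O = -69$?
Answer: $-7817$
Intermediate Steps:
$O + 149 \left(-52\right) = -69 + 149 \left(-52\right) = -69 - 7748 = -7817$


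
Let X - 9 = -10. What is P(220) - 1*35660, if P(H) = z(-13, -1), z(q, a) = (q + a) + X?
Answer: -35675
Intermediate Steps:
X = -1 (X = 9 - 10 = -1)
z(q, a) = -1 + a + q (z(q, a) = (q + a) - 1 = (a + q) - 1 = -1 + a + q)
P(H) = -15 (P(H) = -1 - 1 - 13 = -15)
P(220) - 1*35660 = -15 - 1*35660 = -15 - 35660 = -35675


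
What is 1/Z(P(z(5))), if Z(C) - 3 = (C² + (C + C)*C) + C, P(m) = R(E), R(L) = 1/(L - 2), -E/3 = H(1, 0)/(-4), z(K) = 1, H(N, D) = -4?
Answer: 25/73 ≈ 0.34247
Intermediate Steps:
E = -3 (E = -(-12)/(-4) = -(-12)*(-1)/4 = -3*1 = -3)
R(L) = 1/(-2 + L)
P(m) = -⅕ (P(m) = 1/(-2 - 3) = 1/(-5) = -⅕)
Z(C) = 3 + C + 3*C² (Z(C) = 3 + ((C² + (C + C)*C) + C) = 3 + ((C² + (2*C)*C) + C) = 3 + ((C² + 2*C²) + C) = 3 + (3*C² + C) = 3 + (C + 3*C²) = 3 + C + 3*C²)
1/Z(P(z(5))) = 1/(3 - ⅕ + 3*(-⅕)²) = 1/(3 - ⅕ + 3*(1/25)) = 1/(3 - ⅕ + 3/25) = 1/(73/25) = 25/73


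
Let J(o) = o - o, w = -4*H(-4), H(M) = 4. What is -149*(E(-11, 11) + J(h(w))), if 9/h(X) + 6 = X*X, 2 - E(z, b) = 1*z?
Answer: -1937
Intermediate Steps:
E(z, b) = 2 - z
w = -16 (w = -4*4 = -16)
h(X) = 9/(-6 + X**2) (h(X) = 9/(-6 + X*X) = 9/(-6 + X**2))
J(o) = 0
-149*(E(-11, 11) + J(h(w))) = -149*((2 - 1*(-11)) + 0) = -149*((2 + 11) + 0) = -149*(13 + 0) = -149*13 = -1937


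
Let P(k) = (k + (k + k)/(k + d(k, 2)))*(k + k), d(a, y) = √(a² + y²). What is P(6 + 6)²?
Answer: 5142528 - 829440*√37 ≈ 97242.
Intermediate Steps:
P(k) = 2*k*(k + 2*k/(k + √(4 + k²))) (P(k) = (k + (k + k)/(k + √(k² + 2²)))*(k + k) = (k + (2*k)/(k + √(k² + 4)))*(2*k) = (k + (2*k)/(k + √(4 + k²)))*(2*k) = (k + 2*k/(k + √(4 + k²)))*(2*k) = 2*k*(k + 2*k/(k + √(4 + k²))))
P(6 + 6)² = (2*(6 + 6)²*(2 + (6 + 6) + √(4 + (6 + 6)²))/((6 + 6) + √(4 + (6 + 6)²)))² = (2*12²*(2 + 12 + √(4 + 12²))/(12 + √(4 + 12²)))² = (2*144*(2 + 12 + √(4 + 144))/(12 + √(4 + 144)))² = (2*144*(2 + 12 + √148)/(12 + √148))² = (2*144*(2 + 12 + 2*√37)/(12 + 2*√37))² = (2*144*(14 + 2*√37)/(12 + 2*√37))² = (288*(14 + 2*√37)/(12 + 2*√37))² = 82944*(14 + 2*√37)²/(12 + 2*√37)²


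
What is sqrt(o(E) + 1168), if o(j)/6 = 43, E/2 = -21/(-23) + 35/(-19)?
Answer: sqrt(1426) ≈ 37.762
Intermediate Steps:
E = -812/437 (E = 2*(-21/(-23) + 35/(-19)) = 2*(-21*(-1/23) + 35*(-1/19)) = 2*(21/23 - 35/19) = 2*(-406/437) = -812/437 ≈ -1.8581)
o(j) = 258 (o(j) = 6*43 = 258)
sqrt(o(E) + 1168) = sqrt(258 + 1168) = sqrt(1426)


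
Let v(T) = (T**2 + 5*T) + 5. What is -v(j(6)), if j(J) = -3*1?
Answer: 1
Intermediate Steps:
j(J) = -3
v(T) = 5 + T**2 + 5*T
-v(j(6)) = -(5 + (-3)**2 + 5*(-3)) = -(5 + 9 - 15) = -1*(-1) = 1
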